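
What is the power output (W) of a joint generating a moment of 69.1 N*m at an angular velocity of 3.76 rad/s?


P = M * omega
P = 69.1 * 3.76
P = 259.8160


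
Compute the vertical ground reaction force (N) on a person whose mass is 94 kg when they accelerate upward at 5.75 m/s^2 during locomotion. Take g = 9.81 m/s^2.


GRF = m * (g + a)
GRF = 94 * (9.81 + 5.75)
GRF = 94 * 15.5600
GRF = 1462.6400


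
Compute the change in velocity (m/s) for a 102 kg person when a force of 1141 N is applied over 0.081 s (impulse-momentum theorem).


J = F * dt = 1141 * 0.081 = 92.4210 N*s
delta_v = J / m
delta_v = 92.4210 / 102
delta_v = 0.9061


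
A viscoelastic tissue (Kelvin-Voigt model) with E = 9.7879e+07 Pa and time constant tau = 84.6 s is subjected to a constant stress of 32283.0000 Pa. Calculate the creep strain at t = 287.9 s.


epsilon(t) = (sigma/E) * (1 - exp(-t/tau))
sigma/E = 32283.0000 / 9.7879e+07 = 3.2983e-04
exp(-t/tau) = exp(-287.9 / 84.6) = 0.0333
epsilon = 3.2983e-04 * (1 - 0.0333)
epsilon = 3.1885e-04


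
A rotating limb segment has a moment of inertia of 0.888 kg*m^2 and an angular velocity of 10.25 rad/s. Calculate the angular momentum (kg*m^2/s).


L = I * omega
L = 0.888 * 10.25
L = 9.1020


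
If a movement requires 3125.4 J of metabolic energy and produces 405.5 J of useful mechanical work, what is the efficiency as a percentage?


eta = (W_mech / E_meta) * 100
eta = (405.5 / 3125.4) * 100
ratio = 0.1297
eta = 12.9743


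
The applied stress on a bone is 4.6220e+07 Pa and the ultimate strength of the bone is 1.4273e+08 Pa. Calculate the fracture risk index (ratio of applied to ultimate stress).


FRI = applied / ultimate
FRI = 4.6220e+07 / 1.4273e+08
FRI = 0.3238


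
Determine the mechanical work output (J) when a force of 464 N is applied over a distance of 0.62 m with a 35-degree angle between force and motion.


W = F * d * cos(theta)
theta = 35 deg = 0.6109 rad
cos(theta) = 0.8192
W = 464 * 0.62 * 0.8192
W = 235.6537


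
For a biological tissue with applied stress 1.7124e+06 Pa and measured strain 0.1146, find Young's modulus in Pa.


E = stress / strain
E = 1.7124e+06 / 0.1146
E = 1.4942e+07


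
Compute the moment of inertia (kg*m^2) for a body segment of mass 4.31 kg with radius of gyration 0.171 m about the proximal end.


I = m * k^2
I = 4.31 * 0.171^2
k^2 = 0.0292
I = 0.1260


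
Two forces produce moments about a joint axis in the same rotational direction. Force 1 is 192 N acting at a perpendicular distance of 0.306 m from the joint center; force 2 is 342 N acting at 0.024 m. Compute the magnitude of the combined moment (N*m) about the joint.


M = F1 * d1 + F2 * d2
M = 192 * 0.306 + 342 * 0.024
M = 58.7520 + 8.2080
M = 66.9600


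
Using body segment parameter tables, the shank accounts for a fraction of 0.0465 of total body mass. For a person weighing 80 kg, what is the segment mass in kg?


m_segment = body_mass * fraction
m_segment = 80 * 0.0465
m_segment = 3.7200


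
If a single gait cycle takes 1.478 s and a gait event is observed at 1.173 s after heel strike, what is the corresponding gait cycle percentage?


pct = (event_time / cycle_time) * 100
pct = (1.173 / 1.478) * 100
ratio = 0.7936
pct = 79.3640


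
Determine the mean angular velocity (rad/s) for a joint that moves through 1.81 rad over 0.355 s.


omega = delta_theta / delta_t
omega = 1.81 / 0.355
omega = 5.0986


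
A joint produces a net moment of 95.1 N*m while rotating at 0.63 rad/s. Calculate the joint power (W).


P = M * omega
P = 95.1 * 0.63
P = 59.9130


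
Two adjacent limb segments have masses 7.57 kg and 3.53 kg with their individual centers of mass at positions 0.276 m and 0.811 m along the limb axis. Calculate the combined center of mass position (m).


COM = (m1*x1 + m2*x2) / (m1 + m2)
COM = (7.57*0.276 + 3.53*0.811) / (7.57 + 3.53)
Numerator = 4.9522
Denominator = 11.1000
COM = 0.4461


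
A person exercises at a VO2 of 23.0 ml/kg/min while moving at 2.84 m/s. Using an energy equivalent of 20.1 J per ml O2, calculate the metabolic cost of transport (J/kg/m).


Power per kg = VO2 * 20.1 / 60
Power per kg = 23.0 * 20.1 / 60 = 7.7050 W/kg
Cost = power_per_kg / speed
Cost = 7.7050 / 2.84
Cost = 2.7130


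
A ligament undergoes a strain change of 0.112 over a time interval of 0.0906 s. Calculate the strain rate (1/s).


strain_rate = delta_strain / delta_t
strain_rate = 0.112 / 0.0906
strain_rate = 1.2362


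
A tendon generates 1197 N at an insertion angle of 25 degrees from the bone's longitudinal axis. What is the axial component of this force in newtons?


F_eff = F_tendon * cos(theta)
theta = 25 deg = 0.4363 rad
cos(theta) = 0.9063
F_eff = 1197 * 0.9063
F_eff = 1084.8504


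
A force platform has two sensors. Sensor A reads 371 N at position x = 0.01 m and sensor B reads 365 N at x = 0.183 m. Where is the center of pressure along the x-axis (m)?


COP_x = (F1*x1 + F2*x2) / (F1 + F2)
COP_x = (371*0.01 + 365*0.183) / (371 + 365)
Numerator = 70.5050
Denominator = 736
COP_x = 0.0958


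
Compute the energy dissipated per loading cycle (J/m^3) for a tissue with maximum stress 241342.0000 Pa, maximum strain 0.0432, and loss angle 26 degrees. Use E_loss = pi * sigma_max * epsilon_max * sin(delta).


E_loss = pi * sigma_max * epsilon_max * sin(delta)
delta = 26 deg = 0.4538 rad
sin(delta) = 0.4384
E_loss = pi * 241342.0000 * 0.0432 * 0.4384
E_loss = 14358.4807


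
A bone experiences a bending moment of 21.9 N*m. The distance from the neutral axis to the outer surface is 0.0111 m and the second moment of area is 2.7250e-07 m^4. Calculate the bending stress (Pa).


sigma = M * c / I
sigma = 21.9 * 0.0111 / 2.7250e-07
M * c = 0.2431
sigma = 892073.3945


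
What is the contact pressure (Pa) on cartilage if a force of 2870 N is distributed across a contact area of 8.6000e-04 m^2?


P = F / A
P = 2870 / 8.6000e-04
P = 3.3372e+06


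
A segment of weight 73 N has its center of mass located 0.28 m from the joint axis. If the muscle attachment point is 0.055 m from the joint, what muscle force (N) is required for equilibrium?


F_muscle = W * d_load / d_muscle
F_muscle = 73 * 0.28 / 0.055
Numerator = 20.4400
F_muscle = 371.6364


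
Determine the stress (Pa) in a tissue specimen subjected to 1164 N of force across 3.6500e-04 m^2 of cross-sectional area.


stress = F / A
stress = 1164 / 3.6500e-04
stress = 3.1890e+06


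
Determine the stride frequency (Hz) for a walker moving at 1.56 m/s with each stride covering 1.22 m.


f = v / stride_length
f = 1.56 / 1.22
f = 1.2787


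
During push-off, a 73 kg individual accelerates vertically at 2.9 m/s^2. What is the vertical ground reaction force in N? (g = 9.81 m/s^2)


GRF = m * (g + a)
GRF = 73 * (9.81 + 2.9)
GRF = 73 * 12.7100
GRF = 927.8300


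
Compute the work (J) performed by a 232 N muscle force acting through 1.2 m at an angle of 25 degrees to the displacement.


W = F * d * cos(theta)
theta = 25 deg = 0.4363 rad
cos(theta) = 0.9063
W = 232 * 1.2 * 0.9063
W = 252.3161


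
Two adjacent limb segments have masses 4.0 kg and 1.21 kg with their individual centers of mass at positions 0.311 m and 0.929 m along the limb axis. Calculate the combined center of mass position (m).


COM = (m1*x1 + m2*x2) / (m1 + m2)
COM = (4.0*0.311 + 1.21*0.929) / (4.0 + 1.21)
Numerator = 2.3681
Denominator = 5.2100
COM = 0.4545


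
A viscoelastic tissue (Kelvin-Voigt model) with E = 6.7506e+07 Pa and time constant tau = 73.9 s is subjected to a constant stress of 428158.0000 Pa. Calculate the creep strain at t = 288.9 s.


epsilon(t) = (sigma/E) * (1 - exp(-t/tau))
sigma/E = 428158.0000 / 6.7506e+07 = 0.0063
exp(-t/tau) = exp(-288.9 / 73.9) = 0.0201
epsilon = 0.0063 * (1 - 0.0201)
epsilon = 0.0062


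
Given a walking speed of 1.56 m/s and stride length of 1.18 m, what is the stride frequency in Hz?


f = v / stride_length
f = 1.56 / 1.18
f = 1.3220


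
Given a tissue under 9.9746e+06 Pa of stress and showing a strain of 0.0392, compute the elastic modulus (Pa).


E = stress / strain
E = 9.9746e+06 / 0.0392
E = 2.5445e+08


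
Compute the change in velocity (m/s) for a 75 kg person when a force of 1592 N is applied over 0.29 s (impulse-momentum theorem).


J = F * dt = 1592 * 0.29 = 461.6800 N*s
delta_v = J / m
delta_v = 461.6800 / 75
delta_v = 6.1557


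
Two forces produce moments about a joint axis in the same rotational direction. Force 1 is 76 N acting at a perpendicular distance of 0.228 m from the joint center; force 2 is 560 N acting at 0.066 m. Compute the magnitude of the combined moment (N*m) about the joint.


M = F1 * d1 + F2 * d2
M = 76 * 0.228 + 560 * 0.066
M = 17.3280 + 36.9600
M = 54.2880


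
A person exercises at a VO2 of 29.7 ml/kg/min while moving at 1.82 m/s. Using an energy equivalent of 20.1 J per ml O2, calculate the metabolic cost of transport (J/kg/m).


Power per kg = VO2 * 20.1 / 60
Power per kg = 29.7 * 20.1 / 60 = 9.9495 W/kg
Cost = power_per_kg / speed
Cost = 9.9495 / 1.82
Cost = 5.4668


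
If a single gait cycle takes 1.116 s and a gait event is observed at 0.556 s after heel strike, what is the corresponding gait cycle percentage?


pct = (event_time / cycle_time) * 100
pct = (0.556 / 1.116) * 100
ratio = 0.4982
pct = 49.8208


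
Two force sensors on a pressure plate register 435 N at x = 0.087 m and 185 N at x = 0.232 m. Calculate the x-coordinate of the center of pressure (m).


COP_x = (F1*x1 + F2*x2) / (F1 + F2)
COP_x = (435*0.087 + 185*0.232) / (435 + 185)
Numerator = 80.7650
Denominator = 620
COP_x = 0.1303


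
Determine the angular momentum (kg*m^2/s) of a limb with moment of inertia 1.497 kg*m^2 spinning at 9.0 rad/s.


L = I * omega
L = 1.497 * 9.0
L = 13.4730


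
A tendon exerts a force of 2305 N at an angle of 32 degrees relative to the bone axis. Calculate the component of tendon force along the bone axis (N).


F_eff = F_tendon * cos(theta)
theta = 32 deg = 0.5585 rad
cos(theta) = 0.8480
F_eff = 2305 * 0.8480
F_eff = 1954.7509


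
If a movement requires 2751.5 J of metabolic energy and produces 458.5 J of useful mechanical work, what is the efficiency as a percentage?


eta = (W_mech / E_meta) * 100
eta = (458.5 / 2751.5) * 100
ratio = 0.1666
eta = 16.6636


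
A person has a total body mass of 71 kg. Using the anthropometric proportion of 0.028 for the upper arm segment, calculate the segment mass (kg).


m_segment = body_mass * fraction
m_segment = 71 * 0.028
m_segment = 1.9880


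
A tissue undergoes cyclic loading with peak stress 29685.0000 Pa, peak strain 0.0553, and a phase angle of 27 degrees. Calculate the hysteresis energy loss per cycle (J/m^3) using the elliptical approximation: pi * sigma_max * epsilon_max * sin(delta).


E_loss = pi * sigma_max * epsilon_max * sin(delta)
delta = 27 deg = 0.4712 rad
sin(delta) = 0.4540
E_loss = pi * 29685.0000 * 0.0553 * 0.4540
E_loss = 2341.3095


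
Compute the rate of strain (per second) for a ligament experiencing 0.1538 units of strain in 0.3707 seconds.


strain_rate = delta_strain / delta_t
strain_rate = 0.1538 / 0.3707
strain_rate = 0.4149


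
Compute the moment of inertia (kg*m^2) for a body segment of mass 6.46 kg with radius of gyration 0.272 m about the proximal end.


I = m * k^2
I = 6.46 * 0.272^2
k^2 = 0.0740
I = 0.4779


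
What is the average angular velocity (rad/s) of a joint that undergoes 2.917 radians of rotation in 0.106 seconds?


omega = delta_theta / delta_t
omega = 2.917 / 0.106
omega = 27.5189


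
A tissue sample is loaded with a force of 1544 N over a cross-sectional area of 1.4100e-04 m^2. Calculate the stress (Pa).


stress = F / A
stress = 1544 / 1.4100e-04
stress = 1.0950e+07


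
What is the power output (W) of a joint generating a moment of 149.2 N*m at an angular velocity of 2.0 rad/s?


P = M * omega
P = 149.2 * 2.0
P = 298.4000


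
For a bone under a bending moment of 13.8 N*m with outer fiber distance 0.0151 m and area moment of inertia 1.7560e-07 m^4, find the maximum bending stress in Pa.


sigma = M * c / I
sigma = 13.8 * 0.0151 / 1.7560e-07
M * c = 0.2084
sigma = 1.1867e+06


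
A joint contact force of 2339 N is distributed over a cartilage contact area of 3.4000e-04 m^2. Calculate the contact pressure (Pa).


P = F / A
P = 2339 / 3.4000e-04
P = 6.8794e+06


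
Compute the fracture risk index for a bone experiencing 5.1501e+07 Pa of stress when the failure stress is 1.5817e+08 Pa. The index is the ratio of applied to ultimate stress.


FRI = applied / ultimate
FRI = 5.1501e+07 / 1.5817e+08
FRI = 0.3256


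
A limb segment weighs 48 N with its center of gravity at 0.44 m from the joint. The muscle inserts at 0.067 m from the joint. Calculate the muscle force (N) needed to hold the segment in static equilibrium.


F_muscle = W * d_load / d_muscle
F_muscle = 48 * 0.44 / 0.067
Numerator = 21.1200
F_muscle = 315.2239


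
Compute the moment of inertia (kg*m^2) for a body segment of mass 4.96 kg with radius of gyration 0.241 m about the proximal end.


I = m * k^2
I = 4.96 * 0.241^2
k^2 = 0.0581
I = 0.2881


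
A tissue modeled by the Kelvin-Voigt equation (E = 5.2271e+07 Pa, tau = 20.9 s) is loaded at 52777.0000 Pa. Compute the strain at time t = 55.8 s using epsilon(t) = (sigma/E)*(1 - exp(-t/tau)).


epsilon(t) = (sigma/E) * (1 - exp(-t/tau))
sigma/E = 52777.0000 / 5.2271e+07 = 0.0010
exp(-t/tau) = exp(-55.8 / 20.9) = 0.0693
epsilon = 0.0010 * (1 - 0.0693)
epsilon = 9.3975e-04


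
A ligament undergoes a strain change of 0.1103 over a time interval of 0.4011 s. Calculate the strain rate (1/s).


strain_rate = delta_strain / delta_t
strain_rate = 0.1103 / 0.4011
strain_rate = 0.2750


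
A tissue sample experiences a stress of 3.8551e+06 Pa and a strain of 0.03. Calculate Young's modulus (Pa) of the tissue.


E = stress / strain
E = 3.8551e+06 / 0.03
E = 1.2850e+08


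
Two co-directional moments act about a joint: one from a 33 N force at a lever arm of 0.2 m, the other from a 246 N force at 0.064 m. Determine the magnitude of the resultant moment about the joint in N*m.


M = F1 * d1 + F2 * d2
M = 33 * 0.2 + 246 * 0.064
M = 6.6000 + 15.7440
M = 22.3440


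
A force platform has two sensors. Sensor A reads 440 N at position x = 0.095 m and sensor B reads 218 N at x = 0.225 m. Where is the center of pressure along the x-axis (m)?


COP_x = (F1*x1 + F2*x2) / (F1 + F2)
COP_x = (440*0.095 + 218*0.225) / (440 + 218)
Numerator = 90.8500
Denominator = 658
COP_x = 0.1381


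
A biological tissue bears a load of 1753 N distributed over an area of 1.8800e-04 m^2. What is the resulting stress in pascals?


stress = F / A
stress = 1753 / 1.8800e-04
stress = 9.3245e+06


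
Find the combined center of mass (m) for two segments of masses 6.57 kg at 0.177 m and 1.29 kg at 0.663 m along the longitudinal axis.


COM = (m1*x1 + m2*x2) / (m1 + m2)
COM = (6.57*0.177 + 1.29*0.663) / (6.57 + 1.29)
Numerator = 2.0182
Denominator = 7.8600
COM = 0.2568


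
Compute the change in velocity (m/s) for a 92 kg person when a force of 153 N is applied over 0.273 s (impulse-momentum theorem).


J = F * dt = 153 * 0.273 = 41.7690 N*s
delta_v = J / m
delta_v = 41.7690 / 92
delta_v = 0.4540


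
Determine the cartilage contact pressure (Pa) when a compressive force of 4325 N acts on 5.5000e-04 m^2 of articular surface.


P = F / A
P = 4325 / 5.5000e-04
P = 7.8636e+06


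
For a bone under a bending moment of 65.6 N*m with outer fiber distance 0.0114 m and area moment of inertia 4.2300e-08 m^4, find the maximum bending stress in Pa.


sigma = M * c / I
sigma = 65.6 * 0.0114 / 4.2300e-08
M * c = 0.7478
sigma = 1.7679e+07


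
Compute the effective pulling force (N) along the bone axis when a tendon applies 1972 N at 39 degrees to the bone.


F_eff = F_tendon * cos(theta)
theta = 39 deg = 0.6807 rad
cos(theta) = 0.7771
F_eff = 1972 * 0.7771
F_eff = 1532.5318


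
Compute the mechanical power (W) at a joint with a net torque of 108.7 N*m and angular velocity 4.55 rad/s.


P = M * omega
P = 108.7 * 4.55
P = 494.5850


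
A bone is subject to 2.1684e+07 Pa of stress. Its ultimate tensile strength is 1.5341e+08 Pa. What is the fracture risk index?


FRI = applied / ultimate
FRI = 2.1684e+07 / 1.5341e+08
FRI = 0.1413


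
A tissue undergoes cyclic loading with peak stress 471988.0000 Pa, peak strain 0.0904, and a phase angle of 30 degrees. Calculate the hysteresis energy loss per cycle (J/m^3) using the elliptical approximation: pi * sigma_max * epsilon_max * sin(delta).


E_loss = pi * sigma_max * epsilon_max * sin(delta)
delta = 30 deg = 0.5236 rad
sin(delta) = 0.5000
E_loss = pi * 471988.0000 * 0.0904 * 0.5000
E_loss = 67022.2903


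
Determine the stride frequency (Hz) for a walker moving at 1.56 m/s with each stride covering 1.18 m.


f = v / stride_length
f = 1.56 / 1.18
f = 1.3220


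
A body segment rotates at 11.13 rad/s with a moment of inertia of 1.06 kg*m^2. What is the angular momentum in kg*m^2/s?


L = I * omega
L = 1.06 * 11.13
L = 11.7978


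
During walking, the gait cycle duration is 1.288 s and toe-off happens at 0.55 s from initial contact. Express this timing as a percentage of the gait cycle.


pct = (event_time / cycle_time) * 100
pct = (0.55 / 1.288) * 100
ratio = 0.4270
pct = 42.7019


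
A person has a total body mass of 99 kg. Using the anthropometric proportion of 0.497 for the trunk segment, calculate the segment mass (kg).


m_segment = body_mass * fraction
m_segment = 99 * 0.497
m_segment = 49.2030


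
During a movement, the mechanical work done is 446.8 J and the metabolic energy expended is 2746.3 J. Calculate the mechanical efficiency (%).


eta = (W_mech / E_meta) * 100
eta = (446.8 / 2746.3) * 100
ratio = 0.1627
eta = 16.2692


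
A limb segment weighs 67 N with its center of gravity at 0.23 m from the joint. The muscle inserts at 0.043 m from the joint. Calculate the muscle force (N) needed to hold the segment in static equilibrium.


F_muscle = W * d_load / d_muscle
F_muscle = 67 * 0.23 / 0.043
Numerator = 15.4100
F_muscle = 358.3721


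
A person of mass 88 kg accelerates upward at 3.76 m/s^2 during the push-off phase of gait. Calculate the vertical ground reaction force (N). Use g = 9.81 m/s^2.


GRF = m * (g + a)
GRF = 88 * (9.81 + 3.76)
GRF = 88 * 13.5700
GRF = 1194.1600


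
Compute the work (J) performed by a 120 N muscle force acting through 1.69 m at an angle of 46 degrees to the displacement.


W = F * d * cos(theta)
theta = 46 deg = 0.8029 rad
cos(theta) = 0.6947
W = 120 * 1.69 * 0.6947
W = 140.8767


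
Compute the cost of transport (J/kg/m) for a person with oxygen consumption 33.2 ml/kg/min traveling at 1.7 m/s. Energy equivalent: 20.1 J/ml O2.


Power per kg = VO2 * 20.1 / 60
Power per kg = 33.2 * 20.1 / 60 = 11.1220 W/kg
Cost = power_per_kg / speed
Cost = 11.1220 / 1.7
Cost = 6.5424


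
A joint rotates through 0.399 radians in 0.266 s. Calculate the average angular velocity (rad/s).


omega = delta_theta / delta_t
omega = 0.399 / 0.266
omega = 1.5000


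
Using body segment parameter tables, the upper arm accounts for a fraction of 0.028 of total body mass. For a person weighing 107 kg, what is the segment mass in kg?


m_segment = body_mass * fraction
m_segment = 107 * 0.028
m_segment = 2.9960


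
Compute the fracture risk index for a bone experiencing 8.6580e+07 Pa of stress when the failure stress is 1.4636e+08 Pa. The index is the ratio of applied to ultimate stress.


FRI = applied / ultimate
FRI = 8.6580e+07 / 1.4636e+08
FRI = 0.5916


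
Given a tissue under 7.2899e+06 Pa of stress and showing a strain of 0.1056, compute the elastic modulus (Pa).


E = stress / strain
E = 7.2899e+06 / 0.1056
E = 6.9033e+07


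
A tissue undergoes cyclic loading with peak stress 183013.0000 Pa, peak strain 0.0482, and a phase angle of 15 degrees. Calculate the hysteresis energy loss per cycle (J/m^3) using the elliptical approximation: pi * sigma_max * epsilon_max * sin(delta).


E_loss = pi * sigma_max * epsilon_max * sin(delta)
delta = 15 deg = 0.2618 rad
sin(delta) = 0.2588
E_loss = pi * 183013.0000 * 0.0482 * 0.2588
E_loss = 7172.5747


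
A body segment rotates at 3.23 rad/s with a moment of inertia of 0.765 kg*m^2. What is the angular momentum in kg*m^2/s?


L = I * omega
L = 0.765 * 3.23
L = 2.4710


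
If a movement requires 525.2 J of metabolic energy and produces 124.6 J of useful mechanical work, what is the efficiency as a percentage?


eta = (W_mech / E_meta) * 100
eta = (124.6 / 525.2) * 100
ratio = 0.2372
eta = 23.7243


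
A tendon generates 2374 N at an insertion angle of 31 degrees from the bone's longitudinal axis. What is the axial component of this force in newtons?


F_eff = F_tendon * cos(theta)
theta = 31 deg = 0.5411 rad
cos(theta) = 0.8572
F_eff = 2374 * 0.8572
F_eff = 2034.9152


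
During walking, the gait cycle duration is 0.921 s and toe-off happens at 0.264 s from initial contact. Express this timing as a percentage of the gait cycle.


pct = (event_time / cycle_time) * 100
pct = (0.264 / 0.921) * 100
ratio = 0.2866
pct = 28.6645


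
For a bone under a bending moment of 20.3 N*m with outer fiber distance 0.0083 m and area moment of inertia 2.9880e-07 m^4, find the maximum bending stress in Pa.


sigma = M * c / I
sigma = 20.3 * 0.0083 / 2.9880e-07
M * c = 0.1685
sigma = 563888.8889


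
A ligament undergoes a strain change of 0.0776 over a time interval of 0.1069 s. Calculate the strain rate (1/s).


strain_rate = delta_strain / delta_t
strain_rate = 0.0776 / 0.1069
strain_rate = 0.7259


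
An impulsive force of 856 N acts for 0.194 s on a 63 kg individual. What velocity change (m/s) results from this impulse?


J = F * dt = 856 * 0.194 = 166.0640 N*s
delta_v = J / m
delta_v = 166.0640 / 63
delta_v = 2.6359


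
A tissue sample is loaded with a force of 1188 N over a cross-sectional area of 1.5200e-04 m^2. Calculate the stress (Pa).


stress = F / A
stress = 1188 / 1.5200e-04
stress = 7.8158e+06


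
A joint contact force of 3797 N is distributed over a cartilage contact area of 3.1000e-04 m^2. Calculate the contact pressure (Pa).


P = F / A
P = 3797 / 3.1000e-04
P = 1.2248e+07


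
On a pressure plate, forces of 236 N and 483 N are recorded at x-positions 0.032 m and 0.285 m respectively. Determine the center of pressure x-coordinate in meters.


COP_x = (F1*x1 + F2*x2) / (F1 + F2)
COP_x = (236*0.032 + 483*0.285) / (236 + 483)
Numerator = 145.2070
Denominator = 719
COP_x = 0.2020


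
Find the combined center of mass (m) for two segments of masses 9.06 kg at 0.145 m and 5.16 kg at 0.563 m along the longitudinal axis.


COM = (m1*x1 + m2*x2) / (m1 + m2)
COM = (9.06*0.145 + 5.16*0.563) / (9.06 + 5.16)
Numerator = 4.2188
Denominator = 14.2200
COM = 0.2967


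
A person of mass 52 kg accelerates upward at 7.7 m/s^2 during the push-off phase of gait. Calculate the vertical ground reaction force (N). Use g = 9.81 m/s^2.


GRF = m * (g + a)
GRF = 52 * (9.81 + 7.7)
GRF = 52 * 17.5100
GRF = 910.5200


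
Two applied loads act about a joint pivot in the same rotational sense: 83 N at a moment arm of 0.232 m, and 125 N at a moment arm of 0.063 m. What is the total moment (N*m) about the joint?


M = F1 * d1 + F2 * d2
M = 83 * 0.232 + 125 * 0.063
M = 19.2560 + 7.8750
M = 27.1310


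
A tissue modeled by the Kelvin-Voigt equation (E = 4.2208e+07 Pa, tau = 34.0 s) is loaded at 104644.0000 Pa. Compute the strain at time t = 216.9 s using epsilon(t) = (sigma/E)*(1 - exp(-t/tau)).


epsilon(t) = (sigma/E) * (1 - exp(-t/tau))
sigma/E = 104644.0000 / 4.2208e+07 = 0.0025
exp(-t/tau) = exp(-216.9 / 34.0) = 0.0017
epsilon = 0.0025 * (1 - 0.0017)
epsilon = 0.0025


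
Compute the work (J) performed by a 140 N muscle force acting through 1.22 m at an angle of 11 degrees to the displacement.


W = F * d * cos(theta)
theta = 11 deg = 0.1920 rad
cos(theta) = 0.9816
W = 140 * 1.22 * 0.9816
W = 167.6619


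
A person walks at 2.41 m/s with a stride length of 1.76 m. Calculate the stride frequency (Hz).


f = v / stride_length
f = 2.41 / 1.76
f = 1.3693


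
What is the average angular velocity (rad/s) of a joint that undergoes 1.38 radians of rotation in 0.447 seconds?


omega = delta_theta / delta_t
omega = 1.38 / 0.447
omega = 3.0872


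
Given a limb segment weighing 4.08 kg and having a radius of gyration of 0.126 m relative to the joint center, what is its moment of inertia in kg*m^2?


I = m * k^2
I = 4.08 * 0.126^2
k^2 = 0.0159
I = 0.0648


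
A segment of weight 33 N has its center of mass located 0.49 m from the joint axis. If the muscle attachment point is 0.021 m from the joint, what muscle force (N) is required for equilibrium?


F_muscle = W * d_load / d_muscle
F_muscle = 33 * 0.49 / 0.021
Numerator = 16.1700
F_muscle = 770.0000


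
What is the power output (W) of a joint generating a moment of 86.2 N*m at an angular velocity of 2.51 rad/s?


P = M * omega
P = 86.2 * 2.51
P = 216.3620


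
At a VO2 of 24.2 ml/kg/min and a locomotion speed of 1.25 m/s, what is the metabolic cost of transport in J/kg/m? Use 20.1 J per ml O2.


Power per kg = VO2 * 20.1 / 60
Power per kg = 24.2 * 20.1 / 60 = 8.1070 W/kg
Cost = power_per_kg / speed
Cost = 8.1070 / 1.25
Cost = 6.4856


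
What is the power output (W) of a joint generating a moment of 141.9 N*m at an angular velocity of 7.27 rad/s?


P = M * omega
P = 141.9 * 7.27
P = 1031.6130


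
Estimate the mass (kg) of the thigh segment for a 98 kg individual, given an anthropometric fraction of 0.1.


m_segment = body_mass * fraction
m_segment = 98 * 0.1
m_segment = 9.8000


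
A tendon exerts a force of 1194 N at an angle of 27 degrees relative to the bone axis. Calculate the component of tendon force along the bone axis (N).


F_eff = F_tendon * cos(theta)
theta = 27 deg = 0.4712 rad
cos(theta) = 0.8910
F_eff = 1194 * 0.8910
F_eff = 1063.8618


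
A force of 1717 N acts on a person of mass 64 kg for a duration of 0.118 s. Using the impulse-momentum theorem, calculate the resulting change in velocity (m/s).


J = F * dt = 1717 * 0.118 = 202.6060 N*s
delta_v = J / m
delta_v = 202.6060 / 64
delta_v = 3.1657


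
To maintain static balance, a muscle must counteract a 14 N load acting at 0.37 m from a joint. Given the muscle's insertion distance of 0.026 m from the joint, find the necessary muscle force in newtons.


F_muscle = W * d_load / d_muscle
F_muscle = 14 * 0.37 / 0.026
Numerator = 5.1800
F_muscle = 199.2308


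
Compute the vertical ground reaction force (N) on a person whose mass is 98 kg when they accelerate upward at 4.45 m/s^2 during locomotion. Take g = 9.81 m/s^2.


GRF = m * (g + a)
GRF = 98 * (9.81 + 4.45)
GRF = 98 * 14.2600
GRF = 1397.4800


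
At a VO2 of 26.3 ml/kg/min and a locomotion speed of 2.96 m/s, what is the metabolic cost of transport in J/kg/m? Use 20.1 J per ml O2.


Power per kg = VO2 * 20.1 / 60
Power per kg = 26.3 * 20.1 / 60 = 8.8105 W/kg
Cost = power_per_kg / speed
Cost = 8.8105 / 2.96
Cost = 2.9765


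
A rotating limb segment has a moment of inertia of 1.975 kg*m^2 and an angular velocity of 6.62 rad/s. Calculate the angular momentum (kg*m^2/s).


L = I * omega
L = 1.975 * 6.62
L = 13.0745


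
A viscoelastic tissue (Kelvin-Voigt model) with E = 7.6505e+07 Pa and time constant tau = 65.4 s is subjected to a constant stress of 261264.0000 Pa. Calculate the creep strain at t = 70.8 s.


epsilon(t) = (sigma/E) * (1 - exp(-t/tau))
sigma/E = 261264.0000 / 7.6505e+07 = 0.0034
exp(-t/tau) = exp(-70.8 / 65.4) = 0.3387
epsilon = 0.0034 * (1 - 0.3387)
epsilon = 0.0023


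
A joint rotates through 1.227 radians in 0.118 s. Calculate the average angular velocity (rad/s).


omega = delta_theta / delta_t
omega = 1.227 / 0.118
omega = 10.3983


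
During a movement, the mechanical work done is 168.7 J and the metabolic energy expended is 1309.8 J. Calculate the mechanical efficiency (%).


eta = (W_mech / E_meta) * 100
eta = (168.7 / 1309.8) * 100
ratio = 0.1288
eta = 12.8798


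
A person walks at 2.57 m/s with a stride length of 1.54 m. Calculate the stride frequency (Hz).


f = v / stride_length
f = 2.57 / 1.54
f = 1.6688


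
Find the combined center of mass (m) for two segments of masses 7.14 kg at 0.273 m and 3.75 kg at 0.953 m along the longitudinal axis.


COM = (m1*x1 + m2*x2) / (m1 + m2)
COM = (7.14*0.273 + 3.75*0.953) / (7.14 + 3.75)
Numerator = 5.5230
Denominator = 10.8900
COM = 0.5072


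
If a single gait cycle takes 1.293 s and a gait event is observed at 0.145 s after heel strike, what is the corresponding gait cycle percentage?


pct = (event_time / cycle_time) * 100
pct = (0.145 / 1.293) * 100
ratio = 0.1121
pct = 11.2142


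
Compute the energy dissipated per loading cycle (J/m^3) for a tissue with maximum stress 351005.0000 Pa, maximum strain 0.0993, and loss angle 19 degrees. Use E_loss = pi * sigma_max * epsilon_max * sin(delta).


E_loss = pi * sigma_max * epsilon_max * sin(delta)
delta = 19 deg = 0.3316 rad
sin(delta) = 0.3256
E_loss = pi * 351005.0000 * 0.0993 * 0.3256
E_loss = 35649.5738


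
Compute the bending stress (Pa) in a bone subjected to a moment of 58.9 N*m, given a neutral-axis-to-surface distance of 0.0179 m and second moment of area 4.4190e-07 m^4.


sigma = M * c / I
sigma = 58.9 * 0.0179 / 4.4190e-07
M * c = 1.0543
sigma = 2.3859e+06


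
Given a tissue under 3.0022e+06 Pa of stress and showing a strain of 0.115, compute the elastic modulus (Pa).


E = stress / strain
E = 3.0022e+06 / 0.115
E = 2.6106e+07


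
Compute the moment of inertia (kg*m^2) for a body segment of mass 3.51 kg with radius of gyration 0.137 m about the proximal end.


I = m * k^2
I = 3.51 * 0.137^2
k^2 = 0.0188
I = 0.0659


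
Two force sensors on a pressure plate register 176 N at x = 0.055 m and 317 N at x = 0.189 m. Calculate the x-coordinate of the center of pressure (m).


COP_x = (F1*x1 + F2*x2) / (F1 + F2)
COP_x = (176*0.055 + 317*0.189) / (176 + 317)
Numerator = 69.5930
Denominator = 493
COP_x = 0.1412


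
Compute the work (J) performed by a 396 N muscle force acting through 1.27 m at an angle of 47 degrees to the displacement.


W = F * d * cos(theta)
theta = 47 deg = 0.8203 rad
cos(theta) = 0.6820
W = 396 * 1.27 * 0.6820
W = 342.9906


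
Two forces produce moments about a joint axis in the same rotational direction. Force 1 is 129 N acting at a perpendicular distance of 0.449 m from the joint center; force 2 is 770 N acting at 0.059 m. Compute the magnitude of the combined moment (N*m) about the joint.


M = F1 * d1 + F2 * d2
M = 129 * 0.449 + 770 * 0.059
M = 57.9210 + 45.4300
M = 103.3510


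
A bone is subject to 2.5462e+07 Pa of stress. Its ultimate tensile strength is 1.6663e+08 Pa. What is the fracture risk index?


FRI = applied / ultimate
FRI = 2.5462e+07 / 1.6663e+08
FRI = 0.1528


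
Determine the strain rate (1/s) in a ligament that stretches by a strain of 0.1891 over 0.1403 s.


strain_rate = delta_strain / delta_t
strain_rate = 0.1891 / 0.1403
strain_rate = 1.3478


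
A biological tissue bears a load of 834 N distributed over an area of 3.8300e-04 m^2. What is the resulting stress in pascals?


stress = F / A
stress = 834 / 3.8300e-04
stress = 2.1775e+06


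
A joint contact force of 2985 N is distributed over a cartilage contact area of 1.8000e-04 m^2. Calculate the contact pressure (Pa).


P = F / A
P = 2985 / 1.8000e-04
P = 1.6583e+07


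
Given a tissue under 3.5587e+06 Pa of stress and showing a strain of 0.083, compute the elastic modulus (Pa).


E = stress / strain
E = 3.5587e+06 / 0.083
E = 4.2876e+07


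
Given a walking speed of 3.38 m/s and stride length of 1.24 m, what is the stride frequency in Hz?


f = v / stride_length
f = 3.38 / 1.24
f = 2.7258


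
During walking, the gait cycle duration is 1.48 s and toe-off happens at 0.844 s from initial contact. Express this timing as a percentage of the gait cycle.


pct = (event_time / cycle_time) * 100
pct = (0.844 / 1.48) * 100
ratio = 0.5703
pct = 57.0270


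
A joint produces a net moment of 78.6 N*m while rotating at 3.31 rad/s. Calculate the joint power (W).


P = M * omega
P = 78.6 * 3.31
P = 260.1660


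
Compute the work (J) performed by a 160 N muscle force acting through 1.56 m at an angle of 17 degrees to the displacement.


W = F * d * cos(theta)
theta = 17 deg = 0.2967 rad
cos(theta) = 0.9563
W = 160 * 1.56 * 0.9563
W = 238.6937


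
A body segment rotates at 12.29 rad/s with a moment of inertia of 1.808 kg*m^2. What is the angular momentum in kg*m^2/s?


L = I * omega
L = 1.808 * 12.29
L = 22.2203


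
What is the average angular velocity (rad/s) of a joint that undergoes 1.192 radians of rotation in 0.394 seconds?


omega = delta_theta / delta_t
omega = 1.192 / 0.394
omega = 3.0254


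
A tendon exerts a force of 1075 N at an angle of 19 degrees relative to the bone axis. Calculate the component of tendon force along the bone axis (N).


F_eff = F_tendon * cos(theta)
theta = 19 deg = 0.3316 rad
cos(theta) = 0.9455
F_eff = 1075 * 0.9455
F_eff = 1016.4325


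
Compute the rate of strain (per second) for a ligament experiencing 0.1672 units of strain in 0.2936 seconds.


strain_rate = delta_strain / delta_t
strain_rate = 0.1672 / 0.2936
strain_rate = 0.5695


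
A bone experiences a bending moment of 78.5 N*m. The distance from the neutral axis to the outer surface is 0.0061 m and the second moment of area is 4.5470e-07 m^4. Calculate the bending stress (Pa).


sigma = M * c / I
sigma = 78.5 * 0.0061 / 4.5470e-07
M * c = 0.4789
sigma = 1.0531e+06


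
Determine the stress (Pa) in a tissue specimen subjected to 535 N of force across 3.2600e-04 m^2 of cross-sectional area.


stress = F / A
stress = 535 / 3.2600e-04
stress = 1.6411e+06


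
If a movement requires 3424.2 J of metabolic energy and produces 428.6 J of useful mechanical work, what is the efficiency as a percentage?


eta = (W_mech / E_meta) * 100
eta = (428.6 / 3424.2) * 100
ratio = 0.1252
eta = 12.5168


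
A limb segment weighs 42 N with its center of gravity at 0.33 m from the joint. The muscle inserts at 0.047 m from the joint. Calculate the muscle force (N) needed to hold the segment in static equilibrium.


F_muscle = W * d_load / d_muscle
F_muscle = 42 * 0.33 / 0.047
Numerator = 13.8600
F_muscle = 294.8936


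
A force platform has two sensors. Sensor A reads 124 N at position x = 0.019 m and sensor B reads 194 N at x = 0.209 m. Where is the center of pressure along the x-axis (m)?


COP_x = (F1*x1 + F2*x2) / (F1 + F2)
COP_x = (124*0.019 + 194*0.209) / (124 + 194)
Numerator = 42.9020
Denominator = 318
COP_x = 0.1349


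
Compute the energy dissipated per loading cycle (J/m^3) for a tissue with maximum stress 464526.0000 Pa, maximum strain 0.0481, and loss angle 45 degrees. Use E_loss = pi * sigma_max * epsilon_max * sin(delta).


E_loss = pi * sigma_max * epsilon_max * sin(delta)
delta = 45 deg = 0.7854 rad
sin(delta) = 0.7071
E_loss = pi * 464526.0000 * 0.0481 * 0.7071
E_loss = 49635.2231


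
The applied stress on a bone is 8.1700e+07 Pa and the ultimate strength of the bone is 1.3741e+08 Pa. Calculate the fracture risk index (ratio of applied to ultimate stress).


FRI = applied / ultimate
FRI = 8.1700e+07 / 1.3741e+08
FRI = 0.5946


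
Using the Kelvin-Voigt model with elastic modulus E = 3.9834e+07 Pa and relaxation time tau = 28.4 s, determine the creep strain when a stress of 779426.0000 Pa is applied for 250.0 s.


epsilon(t) = (sigma/E) * (1 - exp(-t/tau))
sigma/E = 779426.0000 / 3.9834e+07 = 0.0196
exp(-t/tau) = exp(-250.0 / 28.4) = 1.5031e-04
epsilon = 0.0196 * (1 - 1.5031e-04)
epsilon = 0.0196


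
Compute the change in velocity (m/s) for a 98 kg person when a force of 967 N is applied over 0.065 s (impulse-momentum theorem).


J = F * dt = 967 * 0.065 = 62.8550 N*s
delta_v = J / m
delta_v = 62.8550 / 98
delta_v = 0.6414


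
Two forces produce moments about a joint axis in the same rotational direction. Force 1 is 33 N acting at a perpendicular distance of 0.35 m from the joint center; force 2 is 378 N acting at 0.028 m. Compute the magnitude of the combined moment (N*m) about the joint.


M = F1 * d1 + F2 * d2
M = 33 * 0.35 + 378 * 0.028
M = 11.5500 + 10.5840
M = 22.1340


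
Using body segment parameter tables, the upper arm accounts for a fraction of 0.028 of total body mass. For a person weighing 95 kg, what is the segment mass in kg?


m_segment = body_mass * fraction
m_segment = 95 * 0.028
m_segment = 2.6600


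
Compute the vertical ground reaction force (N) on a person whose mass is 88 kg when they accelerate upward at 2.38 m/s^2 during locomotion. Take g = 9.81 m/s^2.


GRF = m * (g + a)
GRF = 88 * (9.81 + 2.38)
GRF = 88 * 12.1900
GRF = 1072.7200


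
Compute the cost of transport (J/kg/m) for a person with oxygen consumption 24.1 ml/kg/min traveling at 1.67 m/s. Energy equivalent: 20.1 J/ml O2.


Power per kg = VO2 * 20.1 / 60
Power per kg = 24.1 * 20.1 / 60 = 8.0735 W/kg
Cost = power_per_kg / speed
Cost = 8.0735 / 1.67
Cost = 4.8344


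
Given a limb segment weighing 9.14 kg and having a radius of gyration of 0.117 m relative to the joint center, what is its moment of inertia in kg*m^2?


I = m * k^2
I = 9.14 * 0.117^2
k^2 = 0.0137
I = 0.1251


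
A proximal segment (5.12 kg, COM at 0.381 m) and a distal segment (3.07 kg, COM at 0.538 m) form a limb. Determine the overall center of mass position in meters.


COM = (m1*x1 + m2*x2) / (m1 + m2)
COM = (5.12*0.381 + 3.07*0.538) / (5.12 + 3.07)
Numerator = 3.6024
Denominator = 8.1900
COM = 0.4399


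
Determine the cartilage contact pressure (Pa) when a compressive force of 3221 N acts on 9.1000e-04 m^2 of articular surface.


P = F / A
P = 3221 / 9.1000e-04
P = 3.5396e+06


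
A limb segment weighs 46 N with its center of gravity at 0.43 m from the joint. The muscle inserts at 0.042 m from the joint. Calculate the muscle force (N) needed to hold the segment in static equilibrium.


F_muscle = W * d_load / d_muscle
F_muscle = 46 * 0.43 / 0.042
Numerator = 19.7800
F_muscle = 470.9524


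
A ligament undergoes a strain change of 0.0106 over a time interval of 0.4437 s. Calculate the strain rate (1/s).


strain_rate = delta_strain / delta_t
strain_rate = 0.0106 / 0.4437
strain_rate = 0.0239


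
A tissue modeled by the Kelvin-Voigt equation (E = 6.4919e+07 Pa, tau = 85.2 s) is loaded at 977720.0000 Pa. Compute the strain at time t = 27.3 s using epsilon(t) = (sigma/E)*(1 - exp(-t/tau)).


epsilon(t) = (sigma/E) * (1 - exp(-t/tau))
sigma/E = 977720.0000 / 6.4919e+07 = 0.0151
exp(-t/tau) = exp(-27.3 / 85.2) = 0.7258
epsilon = 0.0151 * (1 - 0.7258)
epsilon = 0.0041


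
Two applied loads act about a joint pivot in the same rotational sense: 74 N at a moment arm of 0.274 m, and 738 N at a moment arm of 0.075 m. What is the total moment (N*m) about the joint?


M = F1 * d1 + F2 * d2
M = 74 * 0.274 + 738 * 0.075
M = 20.2760 + 55.3500
M = 75.6260


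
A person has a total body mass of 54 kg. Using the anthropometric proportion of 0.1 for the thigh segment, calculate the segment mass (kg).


m_segment = body_mass * fraction
m_segment = 54 * 0.1
m_segment = 5.4000


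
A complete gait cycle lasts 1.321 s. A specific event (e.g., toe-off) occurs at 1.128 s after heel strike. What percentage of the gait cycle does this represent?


pct = (event_time / cycle_time) * 100
pct = (1.128 / 1.321) * 100
ratio = 0.8539
pct = 85.3899
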